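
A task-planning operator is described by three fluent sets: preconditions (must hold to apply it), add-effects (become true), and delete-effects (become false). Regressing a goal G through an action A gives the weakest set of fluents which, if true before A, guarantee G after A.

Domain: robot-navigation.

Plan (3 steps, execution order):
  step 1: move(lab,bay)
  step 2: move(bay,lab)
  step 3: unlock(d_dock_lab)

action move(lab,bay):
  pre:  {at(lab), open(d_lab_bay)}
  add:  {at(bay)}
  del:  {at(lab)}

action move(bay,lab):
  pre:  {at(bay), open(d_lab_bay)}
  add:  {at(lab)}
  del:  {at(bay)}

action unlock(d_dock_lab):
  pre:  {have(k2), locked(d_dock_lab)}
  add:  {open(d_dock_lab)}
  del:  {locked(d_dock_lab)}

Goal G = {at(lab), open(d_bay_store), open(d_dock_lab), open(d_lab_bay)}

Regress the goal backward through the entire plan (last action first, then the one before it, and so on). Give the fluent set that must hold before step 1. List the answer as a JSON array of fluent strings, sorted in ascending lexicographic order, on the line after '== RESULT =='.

Work backward from the goal:
  through step 3 (unlock(d_dock_lab)): drop {open(d_dock_lab)}, keep {at(lab), open(d_bay_store), open(d_lab_bay)}, require {have(k2), locked(d_dock_lab)}
    → {at(lab), have(k2), locked(d_dock_lab), open(d_bay_store), open(d_lab_bay)}
  through step 2 (move(bay,lab)): drop {at(lab)}, keep {have(k2), locked(d_dock_lab), open(d_bay_store), open(d_lab_bay)}, require {at(bay), open(d_lab_bay)}
    → {at(bay), have(k2), locked(d_dock_lab), open(d_bay_store), open(d_lab_bay)}
  through step 1 (move(lab,bay)): drop {at(bay)}, keep {have(k2), locked(d_dock_lab), open(d_bay_store), open(d_lab_bay)}, require {at(lab), open(d_lab_bay)}
    → {at(lab), have(k2), locked(d_dock_lab), open(d_bay_store), open(d_lab_bay)}

== RESULT ==
["at(lab)", "have(k2)", "locked(d_dock_lab)", "open(d_bay_store)", "open(d_lab_bay)"]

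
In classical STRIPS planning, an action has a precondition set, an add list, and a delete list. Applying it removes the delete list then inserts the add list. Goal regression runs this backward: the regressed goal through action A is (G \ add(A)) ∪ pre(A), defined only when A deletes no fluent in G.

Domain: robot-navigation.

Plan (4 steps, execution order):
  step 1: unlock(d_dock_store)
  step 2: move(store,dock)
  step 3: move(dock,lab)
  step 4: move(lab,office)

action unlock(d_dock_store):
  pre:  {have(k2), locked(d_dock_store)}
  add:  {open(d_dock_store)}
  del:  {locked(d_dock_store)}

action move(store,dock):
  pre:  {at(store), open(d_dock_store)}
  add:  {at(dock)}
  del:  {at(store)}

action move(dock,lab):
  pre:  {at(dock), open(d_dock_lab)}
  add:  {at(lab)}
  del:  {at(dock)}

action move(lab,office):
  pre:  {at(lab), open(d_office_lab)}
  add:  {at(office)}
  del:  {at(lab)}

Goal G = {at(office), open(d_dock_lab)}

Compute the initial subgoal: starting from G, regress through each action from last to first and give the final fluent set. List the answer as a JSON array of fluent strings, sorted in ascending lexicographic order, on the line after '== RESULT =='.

Regress step by step:
  through step 4 (move(lab,office)): drop {at(office)}, keep {open(d_dock_lab)}, require {at(lab), open(d_office_lab)}
    → {at(lab), open(d_dock_lab), open(d_office_lab)}
  through step 3 (move(dock,lab)): drop {at(lab)}, keep {open(d_dock_lab), open(d_office_lab)}, require {at(dock), open(d_dock_lab)}
    → {at(dock), open(d_dock_lab), open(d_office_lab)}
  through step 2 (move(store,dock)): drop {at(dock)}, keep {open(d_dock_lab), open(d_office_lab)}, require {at(store), open(d_dock_store)}
    → {at(store), open(d_dock_lab), open(d_dock_store), open(d_office_lab)}
  through step 1 (unlock(d_dock_store)): drop {open(d_dock_store)}, keep {at(store), open(d_dock_lab), open(d_office_lab)}, require {have(k2), locked(d_dock_store)}
    → {at(store), have(k2), locked(d_dock_store), open(d_dock_lab), open(d_office_lab)}

== RESULT ==
["at(store)", "have(k2)", "locked(d_dock_store)", "open(d_dock_lab)", "open(d_office_lab)"]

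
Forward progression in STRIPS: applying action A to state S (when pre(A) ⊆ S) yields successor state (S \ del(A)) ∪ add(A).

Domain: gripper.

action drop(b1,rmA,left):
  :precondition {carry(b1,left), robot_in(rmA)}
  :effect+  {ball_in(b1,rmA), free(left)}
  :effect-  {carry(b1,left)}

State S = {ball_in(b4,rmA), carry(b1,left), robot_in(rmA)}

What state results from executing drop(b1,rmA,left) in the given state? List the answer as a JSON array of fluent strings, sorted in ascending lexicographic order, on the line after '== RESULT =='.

Compute (S \ del) ∪ add:
  pre ⊆ S: {carry(b1,left), robot_in(rmA)} ⊆ S  — applicable
  S \ del = {ball_in(b4,rmA), robot_in(rmA)}
  ∪ add   = {ball_in(b1,rmA), ball_in(b4,rmA), free(left), robot_in(rmA)}

== RESULT ==
["ball_in(b1,rmA)", "ball_in(b4,rmA)", "free(left)", "robot_in(rmA)"]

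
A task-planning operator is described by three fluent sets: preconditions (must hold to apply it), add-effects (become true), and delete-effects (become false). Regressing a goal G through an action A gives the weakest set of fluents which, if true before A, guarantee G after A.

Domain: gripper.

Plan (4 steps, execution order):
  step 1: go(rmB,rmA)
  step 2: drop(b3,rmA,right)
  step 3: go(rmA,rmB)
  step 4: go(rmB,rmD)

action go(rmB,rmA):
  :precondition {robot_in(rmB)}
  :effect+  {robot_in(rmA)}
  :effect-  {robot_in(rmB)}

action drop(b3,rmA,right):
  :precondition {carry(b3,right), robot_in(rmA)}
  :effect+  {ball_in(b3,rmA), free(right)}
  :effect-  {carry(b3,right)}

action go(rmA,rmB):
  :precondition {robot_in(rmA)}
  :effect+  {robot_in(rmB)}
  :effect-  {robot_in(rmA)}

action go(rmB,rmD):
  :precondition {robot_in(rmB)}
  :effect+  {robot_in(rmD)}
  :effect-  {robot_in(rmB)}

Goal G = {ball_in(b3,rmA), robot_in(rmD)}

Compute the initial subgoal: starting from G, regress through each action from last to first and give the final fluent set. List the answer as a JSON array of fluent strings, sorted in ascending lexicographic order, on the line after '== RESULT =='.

Regress step by step:
  through step 4 (go(rmB,rmD)): drop {robot_in(rmD)}, keep {ball_in(b3,rmA)}, require {robot_in(rmB)}
    → {ball_in(b3,rmA), robot_in(rmB)}
  through step 3 (go(rmA,rmB)): drop {robot_in(rmB)}, keep {ball_in(b3,rmA)}, require {robot_in(rmA)}
    → {ball_in(b3,rmA), robot_in(rmA)}
  through step 2 (drop(b3,rmA,right)): drop {ball_in(b3,rmA)}, keep {robot_in(rmA)}, require {carry(b3,right), robot_in(rmA)}
    → {carry(b3,right), robot_in(rmA)}
  through step 1 (go(rmB,rmA)): drop {robot_in(rmA)}, keep {carry(b3,right)}, require {robot_in(rmB)}
    → {carry(b3,right), robot_in(rmB)}

== RESULT ==
["carry(b3,right)", "robot_in(rmB)"]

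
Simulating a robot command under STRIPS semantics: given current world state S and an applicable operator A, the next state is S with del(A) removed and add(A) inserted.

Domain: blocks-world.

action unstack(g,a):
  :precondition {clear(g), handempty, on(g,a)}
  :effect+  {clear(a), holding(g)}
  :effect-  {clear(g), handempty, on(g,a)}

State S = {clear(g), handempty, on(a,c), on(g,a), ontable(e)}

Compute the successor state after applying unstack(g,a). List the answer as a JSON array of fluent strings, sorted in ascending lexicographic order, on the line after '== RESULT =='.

Compute (S \ del) ∪ add:
  pre ⊆ S: {clear(g), handempty, on(g,a)} ⊆ S  — applicable
  S \ del = {on(a,c), ontable(e)}
  ∪ add   = {clear(a), holding(g), on(a,c), ontable(e)}

== RESULT ==
["clear(a)", "holding(g)", "on(a,c)", "ontable(e)"]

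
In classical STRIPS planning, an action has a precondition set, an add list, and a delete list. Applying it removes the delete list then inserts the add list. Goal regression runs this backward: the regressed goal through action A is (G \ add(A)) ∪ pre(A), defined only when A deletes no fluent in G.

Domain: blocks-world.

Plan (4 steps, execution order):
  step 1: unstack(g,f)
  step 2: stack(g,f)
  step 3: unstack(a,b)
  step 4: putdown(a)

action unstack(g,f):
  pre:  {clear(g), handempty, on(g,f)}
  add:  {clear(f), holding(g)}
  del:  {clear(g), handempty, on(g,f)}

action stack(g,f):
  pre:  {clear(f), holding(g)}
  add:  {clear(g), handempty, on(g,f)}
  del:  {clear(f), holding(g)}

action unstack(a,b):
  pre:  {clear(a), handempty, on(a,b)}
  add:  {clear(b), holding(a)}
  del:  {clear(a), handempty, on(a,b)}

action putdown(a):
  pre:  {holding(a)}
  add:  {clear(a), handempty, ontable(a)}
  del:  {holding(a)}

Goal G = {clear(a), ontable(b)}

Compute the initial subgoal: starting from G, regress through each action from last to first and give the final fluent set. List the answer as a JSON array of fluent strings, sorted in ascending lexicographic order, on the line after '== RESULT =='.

Regress step by step:
  through step 4 (putdown(a)): drop {clear(a)}, keep {ontable(b)}, require {holding(a)}
    → {holding(a), ontable(b)}
  through step 3 (unstack(a,b)): drop {holding(a)}, keep {ontable(b)}, require {clear(a), handempty, on(a,b)}
    → {clear(a), handempty, on(a,b), ontable(b)}
  through step 2 (stack(g,f)): drop {handempty}, keep {clear(a), on(a,b), ontable(b)}, require {clear(f), holding(g)}
    → {clear(a), clear(f), holding(g), on(a,b), ontable(b)}
  through step 1 (unstack(g,f)): drop {clear(f), holding(g)}, keep {clear(a), on(a,b), ontable(b)}, require {clear(g), handempty, on(g,f)}
    → {clear(a), clear(g), handempty, on(a,b), on(g,f), ontable(b)}

== RESULT ==
["clear(a)", "clear(g)", "handempty", "on(a,b)", "on(g,f)", "ontable(b)"]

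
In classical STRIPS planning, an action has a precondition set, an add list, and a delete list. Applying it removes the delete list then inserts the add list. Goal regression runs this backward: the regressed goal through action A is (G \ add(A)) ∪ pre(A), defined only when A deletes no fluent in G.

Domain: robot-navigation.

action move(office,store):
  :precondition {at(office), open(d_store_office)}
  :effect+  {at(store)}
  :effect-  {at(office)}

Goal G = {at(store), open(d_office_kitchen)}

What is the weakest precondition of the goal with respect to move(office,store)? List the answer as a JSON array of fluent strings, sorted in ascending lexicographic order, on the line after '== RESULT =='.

Regress:
  G ∩ del = {}  (empty — regression defined)
  G \ add = {at(store), open(d_office_kitchen)} \ {at(store)} = {open(d_office_kitchen)}
  ∪ pre   = {open(d_office_kitchen)} ∪ {at(office), open(d_store_office)}
          = {at(office), open(d_office_kitchen), open(d_store_office)}

== RESULT ==
["at(office)", "open(d_office_kitchen)", "open(d_store_office)"]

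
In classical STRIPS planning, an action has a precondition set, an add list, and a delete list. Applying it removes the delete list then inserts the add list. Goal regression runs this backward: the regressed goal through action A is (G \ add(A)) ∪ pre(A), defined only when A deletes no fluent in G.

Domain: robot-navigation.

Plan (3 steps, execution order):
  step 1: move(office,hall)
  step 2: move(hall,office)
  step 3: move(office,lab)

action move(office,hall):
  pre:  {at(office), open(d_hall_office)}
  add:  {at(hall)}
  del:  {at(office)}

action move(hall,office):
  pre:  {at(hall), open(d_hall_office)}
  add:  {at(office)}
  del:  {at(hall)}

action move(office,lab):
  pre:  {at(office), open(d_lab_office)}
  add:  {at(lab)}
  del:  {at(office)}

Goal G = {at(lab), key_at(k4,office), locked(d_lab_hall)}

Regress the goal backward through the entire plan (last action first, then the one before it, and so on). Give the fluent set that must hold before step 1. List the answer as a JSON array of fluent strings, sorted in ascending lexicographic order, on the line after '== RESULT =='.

Regress step by step:
  through step 3 (move(office,lab)): drop {at(lab)}, keep {key_at(k4,office), locked(d_lab_hall)}, require {at(office), open(d_lab_office)}
    → {at(office), key_at(k4,office), locked(d_lab_hall), open(d_lab_office)}
  through step 2 (move(hall,office)): drop {at(office)}, keep {key_at(k4,office), locked(d_lab_hall), open(d_lab_office)}, require {at(hall), open(d_hall_office)}
    → {at(hall), key_at(k4,office), locked(d_lab_hall), open(d_hall_office), open(d_lab_office)}
  through step 1 (move(office,hall)): drop {at(hall)}, keep {key_at(k4,office), locked(d_lab_hall), open(d_hall_office), open(d_lab_office)}, require {at(office), open(d_hall_office)}
    → {at(office), key_at(k4,office), locked(d_lab_hall), open(d_hall_office), open(d_lab_office)}

== RESULT ==
["at(office)", "key_at(k4,office)", "locked(d_lab_hall)", "open(d_hall_office)", "open(d_lab_office)"]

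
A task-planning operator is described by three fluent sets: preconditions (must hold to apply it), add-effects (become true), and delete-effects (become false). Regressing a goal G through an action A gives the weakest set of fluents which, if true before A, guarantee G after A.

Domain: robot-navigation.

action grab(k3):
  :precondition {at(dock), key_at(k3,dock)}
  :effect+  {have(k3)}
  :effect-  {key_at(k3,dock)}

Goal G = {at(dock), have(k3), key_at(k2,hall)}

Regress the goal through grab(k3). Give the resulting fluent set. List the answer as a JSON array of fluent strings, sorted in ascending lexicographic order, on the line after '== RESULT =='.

Regress:
  G ∩ del = {}  (empty — regression defined)
  G \ add = {at(dock), have(k3), key_at(k2,hall)} \ {have(k3)} = {at(dock), key_at(k2,hall)}
  ∪ pre   = {at(dock), key_at(k2,hall)} ∪ {at(dock), key_at(k3,dock)}
          = {at(dock), key_at(k2,hall), key_at(k3,dock)}

== RESULT ==
["at(dock)", "key_at(k2,hall)", "key_at(k3,dock)"]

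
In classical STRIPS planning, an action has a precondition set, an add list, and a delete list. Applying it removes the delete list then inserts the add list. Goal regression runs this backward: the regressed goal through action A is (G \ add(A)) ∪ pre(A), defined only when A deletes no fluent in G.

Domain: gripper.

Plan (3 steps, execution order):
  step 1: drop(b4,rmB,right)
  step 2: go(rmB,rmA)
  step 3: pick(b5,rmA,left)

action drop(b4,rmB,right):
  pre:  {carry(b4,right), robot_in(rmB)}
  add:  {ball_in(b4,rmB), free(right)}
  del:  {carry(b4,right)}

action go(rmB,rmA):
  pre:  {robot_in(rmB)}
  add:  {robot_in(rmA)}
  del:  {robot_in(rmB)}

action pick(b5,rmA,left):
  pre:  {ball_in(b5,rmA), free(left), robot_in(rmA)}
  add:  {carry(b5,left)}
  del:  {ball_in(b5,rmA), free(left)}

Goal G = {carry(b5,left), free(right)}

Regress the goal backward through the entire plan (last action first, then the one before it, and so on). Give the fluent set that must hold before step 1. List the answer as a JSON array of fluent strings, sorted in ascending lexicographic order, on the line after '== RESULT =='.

Regress step by step:
  through step 3 (pick(b5,rmA,left)): drop {carry(b5,left)}, keep {free(right)}, require {ball_in(b5,rmA), free(left), robot_in(rmA)}
    → {ball_in(b5,rmA), free(left), free(right), robot_in(rmA)}
  through step 2 (go(rmB,rmA)): drop {robot_in(rmA)}, keep {ball_in(b5,rmA), free(left), free(right)}, require {robot_in(rmB)}
    → {ball_in(b5,rmA), free(left), free(right), robot_in(rmB)}
  through step 1 (drop(b4,rmB,right)): drop {free(right)}, keep {ball_in(b5,rmA), free(left), robot_in(rmB)}, require {carry(b4,right), robot_in(rmB)}
    → {ball_in(b5,rmA), carry(b4,right), free(left), robot_in(rmB)}

== RESULT ==
["ball_in(b5,rmA)", "carry(b4,right)", "free(left)", "robot_in(rmB)"]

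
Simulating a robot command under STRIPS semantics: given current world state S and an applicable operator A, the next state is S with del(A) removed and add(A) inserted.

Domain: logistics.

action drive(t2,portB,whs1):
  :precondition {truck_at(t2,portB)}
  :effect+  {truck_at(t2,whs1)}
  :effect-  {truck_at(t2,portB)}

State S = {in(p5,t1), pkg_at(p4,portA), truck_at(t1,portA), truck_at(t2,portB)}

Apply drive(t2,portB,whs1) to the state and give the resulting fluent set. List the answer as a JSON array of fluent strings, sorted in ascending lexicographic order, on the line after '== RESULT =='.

Progress:
  pre ⊆ S: {truck_at(t2,portB)} ⊆ S  — applicable
  S \ del = {in(p5,t1), pkg_at(p4,portA), truck_at(t1,portA)}
  ∪ add   = {in(p5,t1), pkg_at(p4,portA), truck_at(t1,portA), truck_at(t2,whs1)}

== RESULT ==
["in(p5,t1)", "pkg_at(p4,portA)", "truck_at(t1,portA)", "truck_at(t2,whs1)"]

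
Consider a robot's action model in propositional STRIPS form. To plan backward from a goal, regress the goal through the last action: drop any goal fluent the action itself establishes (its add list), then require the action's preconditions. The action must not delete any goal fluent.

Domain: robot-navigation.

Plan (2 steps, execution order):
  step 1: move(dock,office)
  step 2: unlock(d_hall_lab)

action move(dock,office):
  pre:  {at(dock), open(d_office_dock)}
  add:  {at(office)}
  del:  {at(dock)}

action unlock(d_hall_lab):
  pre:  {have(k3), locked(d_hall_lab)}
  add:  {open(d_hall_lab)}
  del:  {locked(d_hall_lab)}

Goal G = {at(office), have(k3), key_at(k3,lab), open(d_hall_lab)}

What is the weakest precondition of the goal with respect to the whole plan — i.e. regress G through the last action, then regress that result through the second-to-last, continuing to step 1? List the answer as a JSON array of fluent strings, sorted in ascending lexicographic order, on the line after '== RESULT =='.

Regress step by step:
  through step 2 (unlock(d_hall_lab)): drop {open(d_hall_lab)}, keep {at(office), have(k3), key_at(k3,lab)}, require {have(k3), locked(d_hall_lab)}
    → {at(office), have(k3), key_at(k3,lab), locked(d_hall_lab)}
  through step 1 (move(dock,office)): drop {at(office)}, keep {have(k3), key_at(k3,lab), locked(d_hall_lab)}, require {at(dock), open(d_office_dock)}
    → {at(dock), have(k3), key_at(k3,lab), locked(d_hall_lab), open(d_office_dock)}

== RESULT ==
["at(dock)", "have(k3)", "key_at(k3,lab)", "locked(d_hall_lab)", "open(d_office_dock)"]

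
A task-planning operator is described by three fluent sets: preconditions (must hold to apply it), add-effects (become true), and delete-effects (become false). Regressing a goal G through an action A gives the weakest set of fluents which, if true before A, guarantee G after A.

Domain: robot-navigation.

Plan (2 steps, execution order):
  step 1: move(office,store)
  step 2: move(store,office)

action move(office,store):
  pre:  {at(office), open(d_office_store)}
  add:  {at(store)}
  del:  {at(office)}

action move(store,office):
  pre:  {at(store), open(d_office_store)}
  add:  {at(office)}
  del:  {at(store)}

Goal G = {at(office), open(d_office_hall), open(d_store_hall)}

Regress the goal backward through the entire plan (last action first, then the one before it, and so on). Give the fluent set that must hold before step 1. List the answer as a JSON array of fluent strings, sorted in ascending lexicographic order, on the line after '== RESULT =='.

Work backward from the goal:
  through step 2 (move(store,office)): drop {at(office)}, keep {open(d_office_hall), open(d_store_hall)}, require {at(store), open(d_office_store)}
    → {at(store), open(d_office_hall), open(d_office_store), open(d_store_hall)}
  through step 1 (move(office,store)): drop {at(store)}, keep {open(d_office_hall), open(d_office_store), open(d_store_hall)}, require {at(office), open(d_office_store)}
    → {at(office), open(d_office_hall), open(d_office_store), open(d_store_hall)}

== RESULT ==
["at(office)", "open(d_office_hall)", "open(d_office_store)", "open(d_store_hall)"]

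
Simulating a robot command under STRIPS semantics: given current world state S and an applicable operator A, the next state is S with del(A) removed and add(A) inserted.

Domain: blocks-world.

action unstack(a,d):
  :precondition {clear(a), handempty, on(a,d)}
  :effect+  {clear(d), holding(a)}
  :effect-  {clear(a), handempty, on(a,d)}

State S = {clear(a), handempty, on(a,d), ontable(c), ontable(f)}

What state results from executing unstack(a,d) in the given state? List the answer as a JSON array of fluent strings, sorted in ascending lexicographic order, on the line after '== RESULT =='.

Compute (S \ del) ∪ add:
  pre ⊆ S: {clear(a), handempty, on(a,d)} ⊆ S  — applicable
  S \ del = {ontable(c), ontable(f)}
  ∪ add   = {clear(d), holding(a), ontable(c), ontable(f)}

== RESULT ==
["clear(d)", "holding(a)", "ontable(c)", "ontable(f)"]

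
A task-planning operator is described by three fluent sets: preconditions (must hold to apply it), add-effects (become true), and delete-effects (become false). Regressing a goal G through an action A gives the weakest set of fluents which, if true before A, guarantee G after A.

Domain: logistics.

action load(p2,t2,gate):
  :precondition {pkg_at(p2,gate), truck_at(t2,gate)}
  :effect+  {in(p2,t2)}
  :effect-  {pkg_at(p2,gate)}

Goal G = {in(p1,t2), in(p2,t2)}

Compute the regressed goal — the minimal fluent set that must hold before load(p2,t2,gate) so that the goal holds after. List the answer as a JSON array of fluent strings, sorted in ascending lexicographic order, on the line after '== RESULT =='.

Compute (G \ add) ∪ pre:
  G ∩ del = {}  (empty — regression defined)
  G \ add = {in(p1,t2), in(p2,t2)} \ {in(p2,t2)} = {in(p1,t2)}
  ∪ pre   = {in(p1,t2)} ∪ {pkg_at(p2,gate), truck_at(t2,gate)}
          = {in(p1,t2), pkg_at(p2,gate), truck_at(t2,gate)}

== RESULT ==
["in(p1,t2)", "pkg_at(p2,gate)", "truck_at(t2,gate)"]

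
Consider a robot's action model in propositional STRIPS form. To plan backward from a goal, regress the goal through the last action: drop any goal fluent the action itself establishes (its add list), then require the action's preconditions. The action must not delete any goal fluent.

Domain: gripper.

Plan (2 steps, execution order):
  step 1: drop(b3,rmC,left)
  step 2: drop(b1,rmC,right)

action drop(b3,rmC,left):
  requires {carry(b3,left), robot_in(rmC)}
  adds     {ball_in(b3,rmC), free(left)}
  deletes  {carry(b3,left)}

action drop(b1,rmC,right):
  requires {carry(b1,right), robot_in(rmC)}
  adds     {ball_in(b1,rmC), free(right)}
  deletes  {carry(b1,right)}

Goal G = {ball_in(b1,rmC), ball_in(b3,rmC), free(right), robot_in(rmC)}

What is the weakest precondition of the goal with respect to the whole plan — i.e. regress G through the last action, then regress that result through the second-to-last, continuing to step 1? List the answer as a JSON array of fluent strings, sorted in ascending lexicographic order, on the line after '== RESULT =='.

Work backward from the goal:
  through step 2 (drop(b1,rmC,right)): drop {ball_in(b1,rmC), free(right)}, keep {ball_in(b3,rmC), robot_in(rmC)}, require {carry(b1,right), robot_in(rmC)}
    → {ball_in(b3,rmC), carry(b1,right), robot_in(rmC)}
  through step 1 (drop(b3,rmC,left)): drop {ball_in(b3,rmC)}, keep {carry(b1,right), robot_in(rmC)}, require {carry(b3,left), robot_in(rmC)}
    → {carry(b1,right), carry(b3,left), robot_in(rmC)}

== RESULT ==
["carry(b1,right)", "carry(b3,left)", "robot_in(rmC)"]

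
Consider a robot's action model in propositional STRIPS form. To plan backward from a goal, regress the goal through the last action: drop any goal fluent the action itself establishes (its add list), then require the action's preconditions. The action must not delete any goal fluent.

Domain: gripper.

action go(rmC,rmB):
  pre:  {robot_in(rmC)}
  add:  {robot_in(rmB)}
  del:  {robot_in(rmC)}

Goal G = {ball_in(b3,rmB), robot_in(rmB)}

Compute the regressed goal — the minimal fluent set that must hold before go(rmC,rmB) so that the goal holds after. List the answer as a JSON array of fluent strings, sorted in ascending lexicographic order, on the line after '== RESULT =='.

Compute (G \ add) ∪ pre:
  G ∩ del = {}  (empty — regression defined)
  G \ add = {ball_in(b3,rmB), robot_in(rmB)} \ {robot_in(rmB)} = {ball_in(b3,rmB)}
  ∪ pre   = {ball_in(b3,rmB)} ∪ {robot_in(rmC)}
          = {ball_in(b3,rmB), robot_in(rmC)}

== RESULT ==
["ball_in(b3,rmB)", "robot_in(rmC)"]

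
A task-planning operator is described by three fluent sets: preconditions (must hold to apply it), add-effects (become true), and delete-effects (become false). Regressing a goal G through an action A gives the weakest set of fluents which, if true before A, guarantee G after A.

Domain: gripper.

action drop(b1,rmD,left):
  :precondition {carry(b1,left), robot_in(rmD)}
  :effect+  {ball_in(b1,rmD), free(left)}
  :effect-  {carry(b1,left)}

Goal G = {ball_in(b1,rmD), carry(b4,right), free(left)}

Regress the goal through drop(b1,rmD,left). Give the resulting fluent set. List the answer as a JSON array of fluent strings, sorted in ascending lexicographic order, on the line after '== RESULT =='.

Regress:
  G ∩ del = {}  (empty — regression defined)
  G \ add = {ball_in(b1,rmD), carry(b4,right), free(left)} \ {ball_in(b1,rmD), free(left)} = {carry(b4,right)}
  ∪ pre   = {carry(b4,right)} ∪ {carry(b1,left), robot_in(rmD)}
          = {carry(b1,left), carry(b4,right), robot_in(rmD)}

== RESULT ==
["carry(b1,left)", "carry(b4,right)", "robot_in(rmD)"]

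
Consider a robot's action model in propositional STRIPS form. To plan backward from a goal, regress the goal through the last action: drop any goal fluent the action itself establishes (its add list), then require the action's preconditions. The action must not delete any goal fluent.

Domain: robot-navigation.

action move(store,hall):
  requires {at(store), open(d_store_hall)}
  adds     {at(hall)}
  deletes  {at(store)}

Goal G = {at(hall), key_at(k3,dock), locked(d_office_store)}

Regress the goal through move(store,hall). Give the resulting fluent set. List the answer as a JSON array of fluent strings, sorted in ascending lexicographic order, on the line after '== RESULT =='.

Regress:
  G ∩ del = {}  (empty — regression defined)
  G \ add = {at(hall), key_at(k3,dock), locked(d_office_store)} \ {at(hall)} = {key_at(k3,dock), locked(d_office_store)}
  ∪ pre   = {key_at(k3,dock), locked(d_office_store)} ∪ {at(store), open(d_store_hall)}
          = {at(store), key_at(k3,dock), locked(d_office_store), open(d_store_hall)}

== RESULT ==
["at(store)", "key_at(k3,dock)", "locked(d_office_store)", "open(d_store_hall)"]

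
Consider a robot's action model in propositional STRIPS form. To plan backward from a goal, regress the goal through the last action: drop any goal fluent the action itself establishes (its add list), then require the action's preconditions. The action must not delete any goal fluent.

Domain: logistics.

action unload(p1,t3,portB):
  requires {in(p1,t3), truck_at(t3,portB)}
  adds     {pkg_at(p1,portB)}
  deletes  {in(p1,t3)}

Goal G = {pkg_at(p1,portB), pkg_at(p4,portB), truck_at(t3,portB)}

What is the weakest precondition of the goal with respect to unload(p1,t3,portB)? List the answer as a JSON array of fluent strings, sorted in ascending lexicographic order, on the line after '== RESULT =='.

Regress:
  G ∩ del = {}  (empty — regression defined)
  G \ add = {pkg_at(p1,portB), pkg_at(p4,portB), truck_at(t3,portB)} \ {pkg_at(p1,portB)} = {pkg_at(p4,portB), truck_at(t3,portB)}
  ∪ pre   = {pkg_at(p4,portB), truck_at(t3,portB)} ∪ {in(p1,t3), truck_at(t3,portB)}
          = {in(p1,t3), pkg_at(p4,portB), truck_at(t3,portB)}

== RESULT ==
["in(p1,t3)", "pkg_at(p4,portB)", "truck_at(t3,portB)"]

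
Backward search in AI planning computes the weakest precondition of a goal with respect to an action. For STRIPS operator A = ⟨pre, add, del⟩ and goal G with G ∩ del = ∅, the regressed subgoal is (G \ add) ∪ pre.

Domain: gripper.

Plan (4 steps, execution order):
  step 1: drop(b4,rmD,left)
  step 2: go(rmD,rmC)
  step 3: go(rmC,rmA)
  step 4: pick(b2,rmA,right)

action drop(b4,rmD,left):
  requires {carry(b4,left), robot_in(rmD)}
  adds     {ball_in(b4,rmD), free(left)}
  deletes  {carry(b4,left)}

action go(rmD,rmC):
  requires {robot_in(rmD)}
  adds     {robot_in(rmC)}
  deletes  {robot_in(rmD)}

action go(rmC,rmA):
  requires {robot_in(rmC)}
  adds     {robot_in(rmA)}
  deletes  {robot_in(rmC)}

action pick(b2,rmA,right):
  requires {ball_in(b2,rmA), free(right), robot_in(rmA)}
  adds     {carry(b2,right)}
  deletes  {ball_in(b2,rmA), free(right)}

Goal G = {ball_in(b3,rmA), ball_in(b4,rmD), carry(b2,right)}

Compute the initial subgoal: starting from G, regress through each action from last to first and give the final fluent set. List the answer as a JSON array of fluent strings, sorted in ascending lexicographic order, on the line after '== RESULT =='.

Regress step by step:
  through step 4 (pick(b2,rmA,right)): drop {carry(b2,right)}, keep {ball_in(b3,rmA), ball_in(b4,rmD)}, require {ball_in(b2,rmA), free(right), robot_in(rmA)}
    → {ball_in(b2,rmA), ball_in(b3,rmA), ball_in(b4,rmD), free(right), robot_in(rmA)}
  through step 3 (go(rmC,rmA)): drop {robot_in(rmA)}, keep {ball_in(b2,rmA), ball_in(b3,rmA), ball_in(b4,rmD), free(right)}, require {robot_in(rmC)}
    → {ball_in(b2,rmA), ball_in(b3,rmA), ball_in(b4,rmD), free(right), robot_in(rmC)}
  through step 2 (go(rmD,rmC)): drop {robot_in(rmC)}, keep {ball_in(b2,rmA), ball_in(b3,rmA), ball_in(b4,rmD), free(right)}, require {robot_in(rmD)}
    → {ball_in(b2,rmA), ball_in(b3,rmA), ball_in(b4,rmD), free(right), robot_in(rmD)}
  through step 1 (drop(b4,rmD,left)): drop {ball_in(b4,rmD)}, keep {ball_in(b2,rmA), ball_in(b3,rmA), free(right), robot_in(rmD)}, require {carry(b4,left), robot_in(rmD)}
    → {ball_in(b2,rmA), ball_in(b3,rmA), carry(b4,left), free(right), robot_in(rmD)}

== RESULT ==
["ball_in(b2,rmA)", "ball_in(b3,rmA)", "carry(b4,left)", "free(right)", "robot_in(rmD)"]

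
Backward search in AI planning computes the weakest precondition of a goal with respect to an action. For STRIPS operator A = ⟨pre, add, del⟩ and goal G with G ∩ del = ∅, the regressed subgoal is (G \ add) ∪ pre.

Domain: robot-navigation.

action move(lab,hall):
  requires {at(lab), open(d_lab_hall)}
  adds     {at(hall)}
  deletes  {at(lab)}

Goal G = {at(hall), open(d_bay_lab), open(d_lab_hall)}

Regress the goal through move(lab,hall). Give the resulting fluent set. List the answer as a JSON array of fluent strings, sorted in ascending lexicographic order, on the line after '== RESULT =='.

Regress:
  G ∩ del = {}  (empty — regression defined)
  G \ add = {at(hall), open(d_bay_lab), open(d_lab_hall)} \ {at(hall)} = {open(d_bay_lab), open(d_lab_hall)}
  ∪ pre   = {open(d_bay_lab), open(d_lab_hall)} ∪ {at(lab), open(d_lab_hall)}
          = {at(lab), open(d_bay_lab), open(d_lab_hall)}

== RESULT ==
["at(lab)", "open(d_bay_lab)", "open(d_lab_hall)"]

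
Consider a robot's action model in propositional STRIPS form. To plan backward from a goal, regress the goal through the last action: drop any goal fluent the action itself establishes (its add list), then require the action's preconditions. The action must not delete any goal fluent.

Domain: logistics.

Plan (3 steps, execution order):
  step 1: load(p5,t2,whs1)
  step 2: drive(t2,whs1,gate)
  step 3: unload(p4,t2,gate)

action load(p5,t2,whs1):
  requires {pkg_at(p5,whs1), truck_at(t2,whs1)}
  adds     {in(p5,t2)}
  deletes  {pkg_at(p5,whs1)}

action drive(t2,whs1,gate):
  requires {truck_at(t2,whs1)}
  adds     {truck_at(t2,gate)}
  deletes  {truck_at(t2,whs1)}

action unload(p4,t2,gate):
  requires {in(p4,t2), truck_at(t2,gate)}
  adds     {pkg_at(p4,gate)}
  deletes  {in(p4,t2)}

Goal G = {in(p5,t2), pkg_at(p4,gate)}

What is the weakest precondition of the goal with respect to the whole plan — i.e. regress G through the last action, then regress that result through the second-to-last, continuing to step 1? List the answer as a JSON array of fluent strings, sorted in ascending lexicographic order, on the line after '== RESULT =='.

Work backward from the goal:
  through step 3 (unload(p4,t2,gate)): drop {pkg_at(p4,gate)}, keep {in(p5,t2)}, require {in(p4,t2), truck_at(t2,gate)}
    → {in(p4,t2), in(p5,t2), truck_at(t2,gate)}
  through step 2 (drive(t2,whs1,gate)): drop {truck_at(t2,gate)}, keep {in(p4,t2), in(p5,t2)}, require {truck_at(t2,whs1)}
    → {in(p4,t2), in(p5,t2), truck_at(t2,whs1)}
  through step 1 (load(p5,t2,whs1)): drop {in(p5,t2)}, keep {in(p4,t2), truck_at(t2,whs1)}, require {pkg_at(p5,whs1), truck_at(t2,whs1)}
    → {in(p4,t2), pkg_at(p5,whs1), truck_at(t2,whs1)}

== RESULT ==
["in(p4,t2)", "pkg_at(p5,whs1)", "truck_at(t2,whs1)"]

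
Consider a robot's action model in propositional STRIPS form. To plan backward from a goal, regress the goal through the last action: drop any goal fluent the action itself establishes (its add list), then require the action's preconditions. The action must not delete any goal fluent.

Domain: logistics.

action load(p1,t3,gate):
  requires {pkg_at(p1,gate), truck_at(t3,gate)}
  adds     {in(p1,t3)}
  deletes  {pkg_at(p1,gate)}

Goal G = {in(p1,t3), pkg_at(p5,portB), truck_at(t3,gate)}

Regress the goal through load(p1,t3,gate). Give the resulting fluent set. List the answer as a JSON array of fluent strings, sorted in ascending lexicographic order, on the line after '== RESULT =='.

Compute (G \ add) ∪ pre:
  G ∩ del = {}  (empty — regression defined)
  G \ add = {in(p1,t3), pkg_at(p5,portB), truck_at(t3,gate)} \ {in(p1,t3)} = {pkg_at(p5,portB), truck_at(t3,gate)}
  ∪ pre   = {pkg_at(p5,portB), truck_at(t3,gate)} ∪ {pkg_at(p1,gate), truck_at(t3,gate)}
          = {pkg_at(p1,gate), pkg_at(p5,portB), truck_at(t3,gate)}

== RESULT ==
["pkg_at(p1,gate)", "pkg_at(p5,portB)", "truck_at(t3,gate)"]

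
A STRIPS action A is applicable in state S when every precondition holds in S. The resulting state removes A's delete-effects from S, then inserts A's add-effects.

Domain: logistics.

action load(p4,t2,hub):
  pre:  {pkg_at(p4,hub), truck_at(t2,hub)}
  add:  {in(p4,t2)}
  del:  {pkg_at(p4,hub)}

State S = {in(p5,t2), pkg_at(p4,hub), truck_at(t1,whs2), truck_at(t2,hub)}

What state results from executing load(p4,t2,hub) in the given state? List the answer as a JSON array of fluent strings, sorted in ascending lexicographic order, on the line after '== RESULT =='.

Compute (S \ del) ∪ add:
  pre ⊆ S: {pkg_at(p4,hub), truck_at(t2,hub)} ⊆ S  — applicable
  S \ del = {in(p5,t2), truck_at(t1,whs2), truck_at(t2,hub)}
  ∪ add   = {in(p4,t2), in(p5,t2), truck_at(t1,whs2), truck_at(t2,hub)}

== RESULT ==
["in(p4,t2)", "in(p5,t2)", "truck_at(t1,whs2)", "truck_at(t2,hub)"]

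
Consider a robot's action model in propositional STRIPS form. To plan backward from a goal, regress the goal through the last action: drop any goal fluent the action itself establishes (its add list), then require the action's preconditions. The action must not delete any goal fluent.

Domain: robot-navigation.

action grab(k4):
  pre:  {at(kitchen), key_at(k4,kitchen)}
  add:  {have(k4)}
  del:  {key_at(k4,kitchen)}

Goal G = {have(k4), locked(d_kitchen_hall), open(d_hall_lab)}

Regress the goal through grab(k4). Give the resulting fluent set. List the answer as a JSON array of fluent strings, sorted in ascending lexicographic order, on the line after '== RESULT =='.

Compute (G \ add) ∪ pre:
  G ∩ del = {}  (empty — regression defined)
  G \ add = {have(k4), locked(d_kitchen_hall), open(d_hall_lab)} \ {have(k4)} = {locked(d_kitchen_hall), open(d_hall_lab)}
  ∪ pre   = {locked(d_kitchen_hall), open(d_hall_lab)} ∪ {at(kitchen), key_at(k4,kitchen)}
          = {at(kitchen), key_at(k4,kitchen), locked(d_kitchen_hall), open(d_hall_lab)}

== RESULT ==
["at(kitchen)", "key_at(k4,kitchen)", "locked(d_kitchen_hall)", "open(d_hall_lab)"]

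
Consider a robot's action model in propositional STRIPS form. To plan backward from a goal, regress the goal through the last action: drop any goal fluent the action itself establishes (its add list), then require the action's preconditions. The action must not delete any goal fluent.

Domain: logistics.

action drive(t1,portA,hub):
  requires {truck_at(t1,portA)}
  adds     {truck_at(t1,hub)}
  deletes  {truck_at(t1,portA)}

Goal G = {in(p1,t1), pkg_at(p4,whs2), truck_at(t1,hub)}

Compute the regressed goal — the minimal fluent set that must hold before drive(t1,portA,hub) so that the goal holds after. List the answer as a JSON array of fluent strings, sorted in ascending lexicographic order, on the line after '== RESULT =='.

Regress:
  G ∩ del = {}  (empty — regression defined)
  G \ add = {in(p1,t1), pkg_at(p4,whs2), truck_at(t1,hub)} \ {truck_at(t1,hub)} = {in(p1,t1), pkg_at(p4,whs2)}
  ∪ pre   = {in(p1,t1), pkg_at(p4,whs2)} ∪ {truck_at(t1,portA)}
          = {in(p1,t1), pkg_at(p4,whs2), truck_at(t1,portA)}

== RESULT ==
["in(p1,t1)", "pkg_at(p4,whs2)", "truck_at(t1,portA)"]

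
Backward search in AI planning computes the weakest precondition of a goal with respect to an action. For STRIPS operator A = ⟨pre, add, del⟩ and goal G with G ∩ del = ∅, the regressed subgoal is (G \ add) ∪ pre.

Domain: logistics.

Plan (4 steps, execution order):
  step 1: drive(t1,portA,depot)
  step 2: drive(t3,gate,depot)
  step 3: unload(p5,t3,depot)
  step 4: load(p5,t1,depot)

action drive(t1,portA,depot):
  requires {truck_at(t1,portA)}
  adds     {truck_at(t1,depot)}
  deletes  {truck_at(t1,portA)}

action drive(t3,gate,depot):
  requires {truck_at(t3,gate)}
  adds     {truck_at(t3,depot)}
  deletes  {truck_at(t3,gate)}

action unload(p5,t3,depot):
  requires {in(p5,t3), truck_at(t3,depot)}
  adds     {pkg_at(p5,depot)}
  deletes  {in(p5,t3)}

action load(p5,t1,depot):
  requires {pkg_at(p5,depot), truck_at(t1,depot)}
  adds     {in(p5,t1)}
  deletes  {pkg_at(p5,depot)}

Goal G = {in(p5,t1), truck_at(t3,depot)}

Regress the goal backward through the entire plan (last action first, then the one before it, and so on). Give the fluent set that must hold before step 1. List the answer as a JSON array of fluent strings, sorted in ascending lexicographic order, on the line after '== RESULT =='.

Work backward from the goal:
  through step 4 (load(p5,t1,depot)): drop {in(p5,t1)}, keep {truck_at(t3,depot)}, require {pkg_at(p5,depot), truck_at(t1,depot)}
    → {pkg_at(p5,depot), truck_at(t1,depot), truck_at(t3,depot)}
  through step 3 (unload(p5,t3,depot)): drop {pkg_at(p5,depot)}, keep {truck_at(t1,depot), truck_at(t3,depot)}, require {in(p5,t3), truck_at(t3,depot)}
    → {in(p5,t3), truck_at(t1,depot), truck_at(t3,depot)}
  through step 2 (drive(t3,gate,depot)): drop {truck_at(t3,depot)}, keep {in(p5,t3), truck_at(t1,depot)}, require {truck_at(t3,gate)}
    → {in(p5,t3), truck_at(t1,depot), truck_at(t3,gate)}
  through step 1 (drive(t1,portA,depot)): drop {truck_at(t1,depot)}, keep {in(p5,t3), truck_at(t3,gate)}, require {truck_at(t1,portA)}
    → {in(p5,t3), truck_at(t1,portA), truck_at(t3,gate)}

== RESULT ==
["in(p5,t3)", "truck_at(t1,portA)", "truck_at(t3,gate)"]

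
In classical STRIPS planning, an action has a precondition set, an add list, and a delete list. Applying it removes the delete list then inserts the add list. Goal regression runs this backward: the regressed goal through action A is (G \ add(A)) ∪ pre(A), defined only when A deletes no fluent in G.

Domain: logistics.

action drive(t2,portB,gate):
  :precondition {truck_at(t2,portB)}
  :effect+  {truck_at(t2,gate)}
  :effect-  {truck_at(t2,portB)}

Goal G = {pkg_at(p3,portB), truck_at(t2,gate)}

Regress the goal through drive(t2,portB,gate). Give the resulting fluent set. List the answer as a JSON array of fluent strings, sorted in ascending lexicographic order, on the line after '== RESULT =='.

Regress:
  G ∩ del = {}  (empty — regression defined)
  G \ add = {pkg_at(p3,portB), truck_at(t2,gate)} \ {truck_at(t2,gate)} = {pkg_at(p3,portB)}
  ∪ pre   = {pkg_at(p3,portB)} ∪ {truck_at(t2,portB)}
          = {pkg_at(p3,portB), truck_at(t2,portB)}

== RESULT ==
["pkg_at(p3,portB)", "truck_at(t2,portB)"]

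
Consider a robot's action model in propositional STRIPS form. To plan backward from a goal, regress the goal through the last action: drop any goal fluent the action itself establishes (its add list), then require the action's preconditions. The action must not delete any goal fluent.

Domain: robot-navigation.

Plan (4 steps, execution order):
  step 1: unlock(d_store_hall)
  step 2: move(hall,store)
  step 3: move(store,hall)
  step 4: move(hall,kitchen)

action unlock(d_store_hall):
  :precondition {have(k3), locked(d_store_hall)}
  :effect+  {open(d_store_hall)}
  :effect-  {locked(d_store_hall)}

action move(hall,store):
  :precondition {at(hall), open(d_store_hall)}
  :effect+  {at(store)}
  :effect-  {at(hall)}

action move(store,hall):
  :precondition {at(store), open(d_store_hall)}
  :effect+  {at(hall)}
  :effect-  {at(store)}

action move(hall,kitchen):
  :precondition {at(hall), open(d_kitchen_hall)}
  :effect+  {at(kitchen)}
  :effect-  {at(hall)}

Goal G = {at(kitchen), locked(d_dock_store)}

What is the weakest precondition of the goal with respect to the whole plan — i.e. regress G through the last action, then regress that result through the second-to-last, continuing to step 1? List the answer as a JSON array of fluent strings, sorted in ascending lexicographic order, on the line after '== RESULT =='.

Work backward from the goal:
  through step 4 (move(hall,kitchen)): drop {at(kitchen)}, keep {locked(d_dock_store)}, require {at(hall), open(d_kitchen_hall)}
    → {at(hall), locked(d_dock_store), open(d_kitchen_hall)}
  through step 3 (move(store,hall)): drop {at(hall)}, keep {locked(d_dock_store), open(d_kitchen_hall)}, require {at(store), open(d_store_hall)}
    → {at(store), locked(d_dock_store), open(d_kitchen_hall), open(d_store_hall)}
  through step 2 (move(hall,store)): drop {at(store)}, keep {locked(d_dock_store), open(d_kitchen_hall), open(d_store_hall)}, require {at(hall), open(d_store_hall)}
    → {at(hall), locked(d_dock_store), open(d_kitchen_hall), open(d_store_hall)}
  through step 1 (unlock(d_store_hall)): drop {open(d_store_hall)}, keep {at(hall), locked(d_dock_store), open(d_kitchen_hall)}, require {have(k3), locked(d_store_hall)}
    → {at(hall), have(k3), locked(d_dock_store), locked(d_store_hall), open(d_kitchen_hall)}

== RESULT ==
["at(hall)", "have(k3)", "locked(d_dock_store)", "locked(d_store_hall)", "open(d_kitchen_hall)"]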